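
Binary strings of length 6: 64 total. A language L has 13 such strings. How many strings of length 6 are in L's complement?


Alphabet: {0,1}
String length: 6
Total strings of length 6 = 2^6 = 64
Strings in L = 13
Complement = total - |L|
= 64 - 13
= 51

51


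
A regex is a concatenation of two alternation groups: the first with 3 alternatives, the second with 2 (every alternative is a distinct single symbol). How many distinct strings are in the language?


First group: 3 alternatives
Second group: 2 alternatives
Concatenation: each choice from group 1 pairs with each from group 2
Total = 3 x 2 = 6

6


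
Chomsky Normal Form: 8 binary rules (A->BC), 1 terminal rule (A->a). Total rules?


CNF allows two rule forms:
  A -> BC (binary): 8 rules
  A -> a (terminal): 1 rule
Total = 8 + 1 = 9

9


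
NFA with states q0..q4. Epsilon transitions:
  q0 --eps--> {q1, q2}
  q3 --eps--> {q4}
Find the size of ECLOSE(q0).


Starting from q0
Initialize closure = {q0}
Follow epsilon from q0 -> add q1
Follow epsilon from q0 -> add q2
Final closure: {q0, q1, q2}
Size = 3

3


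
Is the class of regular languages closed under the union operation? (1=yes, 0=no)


Regular languages are closed under:
- Union (DFA product construction)
- Intersection (DFA product construction)
- Complement (swap accept/reject states)
- Concatenation (NFA construction)
- Kleene star (NFA construction)
union is in this list
Therefore: closed

1


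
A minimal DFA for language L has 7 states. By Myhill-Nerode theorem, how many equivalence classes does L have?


Myhill-Nerode theorem:
Number of equivalence classes = number of states in minimal DFA
Minimal DFA states = 7
Therefore equivalence classes = 7

7


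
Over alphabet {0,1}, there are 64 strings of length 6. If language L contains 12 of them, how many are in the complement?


Alphabet: {0,1}
String length: 6
Total strings of length 6 = 2^6 = 64
Strings in L = 12
Complement = total - |L|
= 64 - 12
= 52

52


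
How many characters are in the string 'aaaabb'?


String: 'aaaabb'
Counting characters:
  'a' appears 4 time(s)
  'b' appears 2 time(s)
Total length = 4 + 2 = 6

6


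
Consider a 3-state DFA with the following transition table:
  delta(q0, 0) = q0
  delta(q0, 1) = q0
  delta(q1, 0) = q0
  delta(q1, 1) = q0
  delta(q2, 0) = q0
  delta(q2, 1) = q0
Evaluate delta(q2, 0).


Looking up transition function:
delta(q2, 0) in the table
Row: q2, Column: 0
Result: q0

q0


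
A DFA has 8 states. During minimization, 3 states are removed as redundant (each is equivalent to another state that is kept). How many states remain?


Original DFA: 8 states
Redundant states removed: 3
Minimized states = original - removed
= 8 - 3
= 5

5


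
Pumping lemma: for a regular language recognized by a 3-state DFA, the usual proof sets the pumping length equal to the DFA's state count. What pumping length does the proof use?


Pumping lemma for regular languages (standard proof):
Take p = |Q|, the number of DFA states.
Any string of length >= |Q| passes through |Q|+1 states while reading its first |Q| symbols,
so by pigeonhole some state repeats, giving the loop that can be pumped.
Here |Q| = 3
Therefore the proof uses p = 3

3


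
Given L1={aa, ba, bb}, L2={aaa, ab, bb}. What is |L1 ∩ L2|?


L1 = {aa, ba, bb}
L2 = {aaa, ab, bb}
Checking each string in L1 against L2:
  'aa': in L2? No
  'ba': in L2? No
  'bb': in L2? Yes
Intersection = {bb}
|L1 ∩ L2| = 1

1


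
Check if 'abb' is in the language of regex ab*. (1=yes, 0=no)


Pattern: ab*
String: 'abb'
Pattern requires: exactly one 'a' followed by zero or more 'b's
First char is 'a' -> OK
Rest 'bb': all b's? Yes
Result: 1

1


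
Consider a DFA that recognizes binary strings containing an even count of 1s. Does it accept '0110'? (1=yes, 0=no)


DFA has 2 states: q_even (start, accept=yes) and q_odd
Processing string '0110' character by character:
  Position 0: read '0', 1-count=0 -> q_even (no change)
  Position 1: read '1', 1-count=1 -> q_odd
  Position 2: read '1', 1-count=2 -> q_even
  Position 3: read '0', 1-count=2 -> q_even (no change)
Final state: q_even, total 1s = 2 (even); the DFA requires an even count -> accept

1


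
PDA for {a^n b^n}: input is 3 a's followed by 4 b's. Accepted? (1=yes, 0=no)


Language requires equal numbers of a's and b's
PDA pushes for each 'a', pops for each 'b'
Number of a's = 3
Number of b's = 4
3 != 4 -> Reject

0


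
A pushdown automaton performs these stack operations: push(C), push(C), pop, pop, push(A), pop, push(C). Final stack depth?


Tracing stack operations:
  push(C) -> stack = [C], depth=1
  push(C) -> stack = [C,C], depth=2
  pop -> removed C, stack = [C], depth=1
  pop -> removed C, stack = [], depth=0
  push(A) -> stack = [A], depth=1
  pop -> removed A, stack = [], depth=0
  push(C) -> stack = [C], depth=1
Final depth = 1

1


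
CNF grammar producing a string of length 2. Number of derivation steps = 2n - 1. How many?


Chomsky Normal Form derivation:
String length n = 2
Each step either:
  - Splits a nonterminal into two (n-1 such steps)
  - Converts a nonterminal to terminal (n such steps)
Total = (n-1) + n = 2n - 1
= 2(2) - 1
= 4 - 1
= 3

3


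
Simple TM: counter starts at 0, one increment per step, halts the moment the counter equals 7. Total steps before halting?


Counter starts at 0. Counting sequence:
  Step 1: counter = 1
  Step 2: counter = 2
  Step 3: counter = 3
  Step 4: counter = 4
  Step 5: counter = 5
  Step 6: counter = 6
  Step 7: counter = 7
Counter reached 7 -> halt
Total steps = 7

7


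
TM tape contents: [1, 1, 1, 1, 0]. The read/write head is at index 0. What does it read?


Tape: [1, 1, 1, 1, 0]
Positions: 0 1 2 3 4
Values:    1 1 1 1 0
Head at position 0
tape[0] = 1

1


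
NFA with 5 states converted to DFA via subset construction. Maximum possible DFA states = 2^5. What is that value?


NFA has 5 states
Subset construction: each DFA state = subset of NFA states
Maximum subsets = 2^5
2^5 = 32

32


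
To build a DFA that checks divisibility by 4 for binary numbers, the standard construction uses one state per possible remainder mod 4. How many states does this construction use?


Divisibility by 4 is tracked via the remainder mod 4: 0, 1, ..., 3
The construction assigns one state to each remainder
Number of remainders = 4

4


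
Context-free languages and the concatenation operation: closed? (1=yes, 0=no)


CFL closure properties:
  Closed under: union, concatenation, Kleene star
  NOT closed under: intersection, complement
Operation 'concatenation' is in closed list -> Yes (closed)

1


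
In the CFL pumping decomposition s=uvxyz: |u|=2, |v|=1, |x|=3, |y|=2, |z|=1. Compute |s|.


|s| = |u| + |v| + |x| + |y| + |z|
= 2 + 1 + 3 + 2 + 1
= 3 + 3 + 3
= 6 + 3
= 9

9


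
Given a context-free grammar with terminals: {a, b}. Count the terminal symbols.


Terminal symbols: a, b
Counting each: a (#1), b (#2)
Total = 2

2


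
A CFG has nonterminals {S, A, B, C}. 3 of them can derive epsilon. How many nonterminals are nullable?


Nonterminals: {S, A, B, C}
A nonterminal is nullable if it can derive epsilon
Counting nullable nonterminals: 3
Total nullable = 3

3


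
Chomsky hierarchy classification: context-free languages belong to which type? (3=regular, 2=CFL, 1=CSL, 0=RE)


Chomsky hierarchy levels:
  Type 3: Regular (DFA/NFA/regex)
  Type 2: Context-free (PDA)
  Type 1: Context-sensitive
  Type 0: Recursively enumerable (TM)
'context-free' corresponds to Type 2

2


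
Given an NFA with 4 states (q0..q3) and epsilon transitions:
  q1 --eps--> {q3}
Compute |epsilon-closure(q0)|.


Starting from q0
Initialize closure = {q0}
q0 has no outgoing epsilon transitions -> nothing to add
Final closure: {q0}
Size = 1

1


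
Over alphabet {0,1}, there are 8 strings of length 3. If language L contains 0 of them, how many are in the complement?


Alphabet: {0,1}
String length: 3
Total strings of length 3 = 2^3 = 8
Strings in L = 0
Complement = total - |L|
= 8 - 0
= 8

8


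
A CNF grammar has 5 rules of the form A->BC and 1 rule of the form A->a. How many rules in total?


CNF allows two rule forms:
  A -> BC (binary): 5 rules
  A -> a (terminal): 1 rule
Total = 5 + 1 = 6

6


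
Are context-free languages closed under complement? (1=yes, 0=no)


CFL closure properties:
  Closed under: union, concatenation, Kleene star
  NOT closed under: intersection, complement
Operation 'complement' is in not-closed list -> No (not closed)

0


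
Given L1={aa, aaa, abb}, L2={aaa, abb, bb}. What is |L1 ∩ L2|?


L1 = {aa, aaa, abb}
L2 = {aaa, abb, bb}
Checking each string in L1 against L2:
  'aa': in L2? No
  'aaa': in L2? Yes
  'abb': in L2? Yes
Intersection = {aaa, abb}
|L1 ∩ L2| = 2

2


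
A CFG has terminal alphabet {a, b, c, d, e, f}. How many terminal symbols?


Terminal symbols: a, b, c, d, e, f
Counting each: a (#1), b (#2), c (#3), d (#4), e (#5), f (#6)
Total = 6

6


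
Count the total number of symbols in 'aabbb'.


String: 'aabbb'
Counting characters:
  'a' appears 2 time(s)
  'b' appears 3 time(s)
Total length = 2 + 3 = 5

5


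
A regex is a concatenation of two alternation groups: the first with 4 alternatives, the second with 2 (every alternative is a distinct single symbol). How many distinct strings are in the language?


First group: 4 alternatives
Second group: 2 alternatives
Concatenation: each choice from group 1 pairs with each from group 2
Total = 4 x 2 = 8

8


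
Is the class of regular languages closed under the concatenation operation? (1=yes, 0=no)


Regular languages are closed under:
- Union (DFA product construction)
- Intersection (DFA product construction)
- Complement (swap accept/reject states)
- Concatenation (NFA construction)
- Kleene star (NFA construction)
concatenation is in this list
Therefore: closed

1


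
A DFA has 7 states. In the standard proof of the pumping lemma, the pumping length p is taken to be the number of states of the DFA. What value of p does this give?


Pumping lemma for regular languages (standard proof):
Take p = |Q|, the number of DFA states.
Any string of length >= |Q| passes through |Q|+1 states while reading its first |Q| symbols,
so by pigeonhole some state repeats, giving the loop that can be pumped.
Here |Q| = 7
Therefore the proof uses p = 7

7


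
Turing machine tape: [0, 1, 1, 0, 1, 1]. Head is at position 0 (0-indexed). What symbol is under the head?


Tape: [0, 1, 1, 0, 1, 1]
Positions: 0 1 2 3 4 5
Values:    0 1 1 0 1 1
Head at position 0
tape[0] = 0

0


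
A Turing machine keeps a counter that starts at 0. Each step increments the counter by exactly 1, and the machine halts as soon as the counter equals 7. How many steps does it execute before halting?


Counter starts at 0. Counting sequence:
  Step 1: counter = 1
  Step 2: counter = 2
  Step 3: counter = 3
  Step 4: counter = 4
  Step 5: counter = 5
  Step 6: counter = 6
  Step 7: counter = 7
Counter reached 7 -> halt
Total steps = 7

7


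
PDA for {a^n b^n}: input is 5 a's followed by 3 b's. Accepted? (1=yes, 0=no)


Language requires equal numbers of a's and b's
PDA pushes for each 'a', pops for each 'b'
Number of a's = 5
Number of b's = 3
5 != 3 -> Reject

0


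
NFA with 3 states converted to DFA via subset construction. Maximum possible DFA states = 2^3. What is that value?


NFA has 3 states
Subset construction: each DFA state = subset of NFA states
Maximum subsets = 2^3
2^3 = 8

8


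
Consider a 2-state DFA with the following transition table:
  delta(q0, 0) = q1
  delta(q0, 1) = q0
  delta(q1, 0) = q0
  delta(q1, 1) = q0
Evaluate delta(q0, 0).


Looking up transition function:
delta(q0, 0) in the table
Row: q0, Column: 0
Result: q1

q1


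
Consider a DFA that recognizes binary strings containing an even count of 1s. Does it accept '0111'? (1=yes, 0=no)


DFA has 2 states: q_even (start, accept=yes) and q_odd
Processing string '0111' character by character:
  Position 0: read '0', 1-count=0 -> q_even (no change)
  Position 1: read '1', 1-count=1 -> q_odd
  Position 2: read '1', 1-count=2 -> q_even
  Position 3: read '1', 1-count=3 -> q_odd
Final state: q_odd, total 1s = 3 (odd); the DFA requires an even count -> reject

0


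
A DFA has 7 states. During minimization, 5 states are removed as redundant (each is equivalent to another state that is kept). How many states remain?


Original DFA: 7 states
Redundant states removed: 5
Minimized states = original - removed
= 7 - 5
= 2

2


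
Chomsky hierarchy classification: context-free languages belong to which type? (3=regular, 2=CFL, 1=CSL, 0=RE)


Chomsky hierarchy levels:
  Type 3: Regular (DFA/NFA/regex)
  Type 2: Context-free (PDA)
  Type 1: Context-sensitive
  Type 0: Recursively enumerable (TM)
'context-free' corresponds to Type 2

2


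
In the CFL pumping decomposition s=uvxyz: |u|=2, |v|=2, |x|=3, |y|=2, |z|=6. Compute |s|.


|s| = |u| + |v| + |x| + |y| + |z|
= 2 + 2 + 3 + 2 + 6
= 4 + 3 + 8
= 7 + 8
= 15

15


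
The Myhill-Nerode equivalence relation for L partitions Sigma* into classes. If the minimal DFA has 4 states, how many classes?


Myhill-Nerode theorem:
Number of equivalence classes = number of states in minimal DFA
Minimal DFA states = 4
Therefore equivalence classes = 4

4


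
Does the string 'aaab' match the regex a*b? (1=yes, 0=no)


Pattern: a*b
String: 'aaab'
Pattern requires: zero or more 'a's followed by exactly one 'b'
Found 3 leading 'a's
Remaining: 'b'
Remaining is exactly 'b' -> match
Result: 1

1


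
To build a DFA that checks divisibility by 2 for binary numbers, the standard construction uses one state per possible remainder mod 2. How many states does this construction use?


Divisibility by 2 is tracked via the remainder mod 2: 0, 1, ..., 1
The construction assigns one state to each remainder
Number of remainders = 2

2


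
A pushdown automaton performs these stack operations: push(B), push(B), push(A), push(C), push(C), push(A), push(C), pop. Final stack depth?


Tracing stack operations:
  push(B) -> stack = [B], depth=1
  push(B) -> stack = [B,B], depth=2
  push(A) -> stack = [B,B,A], depth=3
  push(C) -> stack = [B,B,A,C], depth=4
  push(C) -> stack = [B,B,A,C,C], depth=5
  push(A) -> stack = [B,B,A,C,C,A], depth=6
  push(C) -> stack = [B,B,A,C,C,A,C], depth=7
  pop -> removed C, stack = [B,B,A,C,C,A], depth=6
Final depth = 6

6


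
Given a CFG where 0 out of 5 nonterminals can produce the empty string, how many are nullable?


Nonterminals: {S, A, B, C, D}
A nonterminal is nullable if it can derive epsilon
Counting nullable nonterminals: 0
Total nullable = 0

0


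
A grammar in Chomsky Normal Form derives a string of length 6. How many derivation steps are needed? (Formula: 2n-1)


Chomsky Normal Form derivation:
String length n = 6
Each step either:
  - Splits a nonterminal into two (n-1 such steps)
  - Converts a nonterminal to terminal (n such steps)
Total = (n-1) + n = 2n - 1
= 2(6) - 1
= 12 - 1
= 11

11


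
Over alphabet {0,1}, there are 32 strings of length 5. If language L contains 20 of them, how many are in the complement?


Alphabet: {0,1}
String length: 5
Total strings of length 5 = 2^5 = 32
Strings in L = 20
Complement = total - |L|
= 32 - 20
= 12

12


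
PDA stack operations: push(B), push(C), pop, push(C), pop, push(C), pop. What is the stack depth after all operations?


Tracing stack operations:
  push(B) -> stack = [B], depth=1
  push(C) -> stack = [B,C], depth=2
  pop -> removed C, stack = [B], depth=1
  push(C) -> stack = [B,C], depth=2
  pop -> removed C, stack = [B], depth=1
  push(C) -> stack = [B,C], depth=2
  pop -> removed C, stack = [B], depth=1
Final depth = 1

1


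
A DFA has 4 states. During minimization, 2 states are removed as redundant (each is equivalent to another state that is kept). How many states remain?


Original DFA: 4 states
Redundant states removed: 2
Minimized states = original - removed
= 4 - 2
= 2

2


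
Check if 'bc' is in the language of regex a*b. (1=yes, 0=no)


Pattern: a*b
String: 'bc'
Pattern requires: zero or more 'a's followed by exactly one 'b'
Found 0 leading 'a's
Remaining: 'bc'
Remaining is not 'b' -> no match
Result: 0

0


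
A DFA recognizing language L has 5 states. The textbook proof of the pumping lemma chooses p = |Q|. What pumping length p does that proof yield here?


Pumping lemma for regular languages (standard proof):
Take p = |Q|, the number of DFA states.
Any string of length >= |Q| passes through |Q|+1 states while reading its first |Q| symbols,
so by pigeonhole some state repeats, giving the loop that can be pumped.
Here |Q| = 5
Therefore the proof uses p = 5

5


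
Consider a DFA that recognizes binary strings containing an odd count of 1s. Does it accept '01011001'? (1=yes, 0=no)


DFA has 2 states: q_even (start, accept=no) and q_odd
Processing string '01011001' character by character:
  Position 0: read '0', 1-count=0 -> q_even (no change)
  Position 1: read '1', 1-count=1 -> q_odd
  Position 2: read '0', 1-count=1 -> q_odd (no change)
  Position 3: read '1', 1-count=2 -> q_even
  Position 4: read '1', 1-count=3 -> q_odd
  Position 5: read '0', 1-count=3 -> q_odd (no change)
  Position 6: read '0', 1-count=3 -> q_odd (no change)
  Position 7: read '1', 1-count=4 -> q_even
Final state: q_even, total 1s = 4 (even); the DFA requires an odd count -> reject

0


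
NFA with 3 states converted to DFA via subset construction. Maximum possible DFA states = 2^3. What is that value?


NFA has 3 states
Subset construction: each DFA state = subset of NFA states
Maximum subsets = 2^3
2^3 = 8

8


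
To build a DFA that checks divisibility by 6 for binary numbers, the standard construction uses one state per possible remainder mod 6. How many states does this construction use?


Divisibility by 6 is tracked via the remainder mod 6: 0, 1, ..., 5
The construction assigns one state to each remainder
Number of remainders = 6

6


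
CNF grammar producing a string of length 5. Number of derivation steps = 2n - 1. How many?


Chomsky Normal Form derivation:
String length n = 5
Each step either:
  - Splits a nonterminal into two (n-1 such steps)
  - Converts a nonterminal to terminal (n such steps)
Total = (n-1) + n = 2n - 1
= 2(5) - 1
= 10 - 1
= 9

9


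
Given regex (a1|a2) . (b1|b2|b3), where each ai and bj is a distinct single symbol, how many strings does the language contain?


First group: 2 alternatives
Second group: 3 alternatives
Concatenation: each choice from group 1 pairs with each from group 2
Total = 2 x 3 = 6

6


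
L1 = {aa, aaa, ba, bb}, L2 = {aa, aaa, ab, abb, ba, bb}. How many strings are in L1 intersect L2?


L1 = {aa, aaa, ba, bb}
L2 = {aa, aaa, ab, abb, ba, bb}
Checking each string in L1 against L2:
  'aa': in L2? Yes
  'aaa': in L2? Yes
  'ba': in L2? Yes
  'bb': in L2? Yes
Intersection = {aa, aaa, ba, bb}
|L1 ∩ L2| = 4

4


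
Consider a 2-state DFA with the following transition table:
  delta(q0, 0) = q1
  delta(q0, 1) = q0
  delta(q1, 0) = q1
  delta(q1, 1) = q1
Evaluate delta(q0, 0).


Looking up transition function:
delta(q0, 0) in the table
Row: q0, Column: 0
Result: q1

q1


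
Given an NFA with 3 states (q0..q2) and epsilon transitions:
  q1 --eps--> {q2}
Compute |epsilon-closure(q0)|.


Starting from q0
Initialize closure = {q0}
q0 has no outgoing epsilon transitions -> nothing to add
Final closure: {q0}
Size = 1

1


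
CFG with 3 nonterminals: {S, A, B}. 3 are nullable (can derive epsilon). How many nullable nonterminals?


Nonterminals: {S, A, B}
A nonterminal is nullable if it can derive epsilon
Counting nullable nonterminals: 3
Total nullable = 3

3


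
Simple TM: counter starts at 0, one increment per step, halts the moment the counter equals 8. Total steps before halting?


Counter starts at 0. Counting sequence:
  Step 1: counter = 1
  Step 2: counter = 2
  Step 3: counter = 3
  Step 4: counter = 4
  Step 5: counter = 5
  Step 6: counter = 6
  Step 7: counter = 7
  Step 8: counter = 8
Counter reached 8 -> halt
Total steps = 8

8


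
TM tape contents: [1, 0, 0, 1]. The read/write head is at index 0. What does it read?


Tape: [1, 0, 0, 1]
Positions: 0 1 2 3
Values:    1 0 0 1
Head at position 0
tape[0] = 1

1


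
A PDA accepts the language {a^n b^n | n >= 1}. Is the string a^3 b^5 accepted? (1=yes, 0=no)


Language requires equal numbers of a's and b's
PDA pushes for each 'a', pops for each 'b'
Number of a's = 3
Number of b's = 5
3 != 5 -> Reject

0


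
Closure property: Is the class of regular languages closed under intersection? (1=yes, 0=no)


Regular languages are closed under all standard operations:
- Union: Yes (product construction)
- Intersection: Yes (product construction)
- Complement: Yes (swap accept/reject)
- Concatenation: Yes (NFA construction)
Operation: intersection -> Closed

1


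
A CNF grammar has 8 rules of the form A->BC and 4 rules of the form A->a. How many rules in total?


CNF allows two rule forms:
  A -> BC (binary): 8 rules
  A -> a (terminal): 4 rules
Total = 8 + 4 = 12

12


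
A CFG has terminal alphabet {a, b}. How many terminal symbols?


Terminal symbols: a, b
Counting each: a (#1), b (#2)
Total = 2

2


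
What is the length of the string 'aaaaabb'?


String: 'aaaaabb'
Counting characters:
  'a' appears 5 time(s)
  'b' appears 2 time(s)
Total length = 5 + 2 = 7

7


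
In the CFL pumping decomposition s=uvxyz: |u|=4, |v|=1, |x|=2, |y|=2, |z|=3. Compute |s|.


|s| = |u| + |v| + |x| + |y| + |z|
= 4 + 1 + 2 + 2 + 3
= 5 + 2 + 5
= 7 + 5
= 12

12


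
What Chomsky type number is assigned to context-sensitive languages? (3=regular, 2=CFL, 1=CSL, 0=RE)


Chomsky hierarchy levels:
  Type 3: Regular (DFA/NFA/regex)
  Type 2: Context-free (PDA)
  Type 1: Context-sensitive
  Type 0: Recursively enumerable (TM)
'context-sensitive' corresponds to Type 1

1


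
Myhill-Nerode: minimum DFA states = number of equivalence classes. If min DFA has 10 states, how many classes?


Myhill-Nerode theorem:
Number of equivalence classes = number of states in minimal DFA
Minimal DFA states = 10
Therefore equivalence classes = 10

10


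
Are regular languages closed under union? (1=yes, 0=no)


Regular languages are closed under:
- Union (DFA product construction)
- Intersection (DFA product construction)
- Complement (swap accept/reject states)
- Concatenation (NFA construction)
- Kleene star (NFA construction)
union is in this list
Therefore: closed

1


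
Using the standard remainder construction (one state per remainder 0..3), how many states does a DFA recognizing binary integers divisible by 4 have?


Divisibility by 4 is tracked via the remainder mod 4: 0, 1, ..., 3
The construction assigns one state to each remainder
Number of remainders = 4

4


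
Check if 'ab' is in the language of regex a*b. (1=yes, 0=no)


Pattern: a*b
String: 'ab'
Pattern requires: zero or more 'a's followed by exactly one 'b'
Found 1 leading 'a's
Remaining: 'b'
Remaining is exactly 'b' -> match
Result: 1

1


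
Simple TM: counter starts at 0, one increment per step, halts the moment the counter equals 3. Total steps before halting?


Counter starts at 0. Counting sequence:
  Step 1: counter = 1
  Step 2: counter = 2
  Step 3: counter = 3
Counter reached 3 -> halt
Total steps = 3

3


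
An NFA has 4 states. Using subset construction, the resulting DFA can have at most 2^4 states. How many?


NFA has 4 states
Subset construction: each DFA state = subset of NFA states
Maximum subsets = 2^4
2^4 = 16

16


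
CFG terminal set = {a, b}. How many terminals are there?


Terminal symbols: a, b
Counting each: a (#1), b (#2)
Total = 2

2


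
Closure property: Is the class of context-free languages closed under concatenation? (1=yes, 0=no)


CFL closure properties:
  Closed under: union, concatenation, Kleene star
  NOT closed under: intersection, complement
Operation 'concatenation' is in closed list -> Yes (closed)

1


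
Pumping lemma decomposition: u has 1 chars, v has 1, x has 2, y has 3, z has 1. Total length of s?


|s| = |u| + |v| + |x| + |y| + |z|
= 1 + 1 + 2 + 3 + 1
= 2 + 2 + 4
= 4 + 4
= 8

8


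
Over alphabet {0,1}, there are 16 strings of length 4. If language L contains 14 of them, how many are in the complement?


Alphabet: {0,1}
String length: 4
Total strings of length 4 = 2^4 = 16
Strings in L = 14
Complement = total - |L|
= 16 - 14
= 2

2


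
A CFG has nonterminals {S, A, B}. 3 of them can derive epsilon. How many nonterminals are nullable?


Nonterminals: {S, A, B}
A nonterminal is nullable if it can derive epsilon
Counting nullable nonterminals: 3
Total nullable = 3

3


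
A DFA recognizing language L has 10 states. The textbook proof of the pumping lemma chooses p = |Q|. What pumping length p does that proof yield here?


Pumping lemma for regular languages (standard proof):
Take p = |Q|, the number of DFA states.
Any string of length >= |Q| passes through |Q|+1 states while reading its first |Q| symbols,
so by pigeonhole some state repeats, giving the loop that can be pumped.
Here |Q| = 10
Therefore the proof uses p = 10

10


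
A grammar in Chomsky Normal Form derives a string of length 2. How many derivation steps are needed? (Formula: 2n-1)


Chomsky Normal Form derivation:
String length n = 2
Each step either:
  - Splits a nonterminal into two (n-1 such steps)
  - Converts a nonterminal to terminal (n such steps)
Total = (n-1) + n = 2n - 1
= 2(2) - 1
= 4 - 1
= 3

3


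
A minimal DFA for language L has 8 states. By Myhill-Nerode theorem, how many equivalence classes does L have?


Myhill-Nerode theorem:
Number of equivalence classes = number of states in minimal DFA
Minimal DFA states = 8
Therefore equivalence classes = 8

8


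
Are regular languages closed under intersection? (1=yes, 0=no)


Regular languages are closed under:
- Union (DFA product construction)
- Intersection (DFA product construction)
- Complement (swap accept/reject states)
- Concatenation (NFA construction)
- Kleene star (NFA construction)
intersection is in this list
Therefore: closed

1


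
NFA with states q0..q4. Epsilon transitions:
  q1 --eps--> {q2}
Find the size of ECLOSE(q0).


Starting from q0
Initialize closure = {q0}
q0 has no outgoing epsilon transitions -> nothing to add
Final closure: {q0}
Size = 1

1


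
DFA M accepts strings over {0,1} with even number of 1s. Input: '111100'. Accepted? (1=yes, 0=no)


DFA has 2 states: q_even (start, accept=yes) and q_odd
Processing string '111100' character by character:
  Position 0: read '1', 1-count=1 -> q_odd
  Position 1: read '1', 1-count=2 -> q_even
  Position 2: read '1', 1-count=3 -> q_odd
  Position 3: read '1', 1-count=4 -> q_even
  Position 4: read '0', 1-count=4 -> q_even (no change)
  Position 5: read '0', 1-count=4 -> q_even (no change)
Final state: q_even, total 1s = 4 (even); the DFA requires an even count -> accept

1


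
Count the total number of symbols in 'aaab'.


String: 'aaab'
Counting characters:
  'a' appears 3 time(s)
  'b' appears 1 time(s)
Total length = 3 + 1 = 4

4


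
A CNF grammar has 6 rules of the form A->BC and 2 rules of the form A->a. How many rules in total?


CNF allows two rule forms:
  A -> BC (binary): 6 rules
  A -> a (terminal): 2 rules
Total = 6 + 2 = 8

8


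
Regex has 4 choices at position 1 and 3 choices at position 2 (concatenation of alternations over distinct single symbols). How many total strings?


First group: 4 alternatives
Second group: 3 alternatives
Concatenation: each choice from group 1 pairs with each from group 2
Total = 4 x 3 = 12

12


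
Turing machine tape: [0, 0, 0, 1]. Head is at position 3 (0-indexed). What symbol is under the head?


Tape: [0, 0, 0, 1]
Positions: 0 1 2 3
Values:    0 0 0 1
Head at position 3
tape[3] = 1

1


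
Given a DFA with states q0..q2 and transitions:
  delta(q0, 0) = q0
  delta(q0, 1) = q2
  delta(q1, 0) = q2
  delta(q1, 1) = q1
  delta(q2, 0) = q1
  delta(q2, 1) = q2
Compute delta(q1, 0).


Looking up transition function:
delta(q1, 0) in the table
Row: q1, Column: 0
Result: q2

q2


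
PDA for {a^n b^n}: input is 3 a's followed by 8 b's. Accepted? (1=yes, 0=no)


Language requires equal numbers of a's and b's
PDA pushes for each 'a', pops for each 'b'
Number of a's = 3
Number of b's = 8
3 != 8 -> Reject

0


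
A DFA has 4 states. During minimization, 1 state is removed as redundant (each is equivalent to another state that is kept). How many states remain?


Original DFA: 4 states
Redundant states removed: 1
Minimized states = original - removed
= 4 - 1
= 3

3


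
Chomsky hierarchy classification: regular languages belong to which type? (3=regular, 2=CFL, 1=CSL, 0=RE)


Chomsky hierarchy levels:
  Type 3: Regular (DFA/NFA/regex)
  Type 2: Context-free (PDA)
  Type 1: Context-sensitive
  Type 0: Recursively enumerable (TM)
'regular' corresponds to Type 3

3


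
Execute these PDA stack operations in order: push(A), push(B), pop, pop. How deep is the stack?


Tracing stack operations:
  push(A) -> stack = [A], depth=1
  push(B) -> stack = [A,B], depth=2
  pop -> removed B, stack = [A], depth=1
  pop -> removed A, stack = [], depth=0
Final depth = 0

0


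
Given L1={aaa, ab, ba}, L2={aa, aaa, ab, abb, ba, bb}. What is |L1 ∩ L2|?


L1 = {aaa, ab, ba}
L2 = {aa, aaa, ab, abb, ba, bb}
Checking each string in L1 against L2:
  'aaa': in L2? Yes
  'ab': in L2? Yes
  'ba': in L2? Yes
Intersection = {aaa, ab, ba}
|L1 ∩ L2| = 3

3


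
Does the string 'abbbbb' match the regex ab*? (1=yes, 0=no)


Pattern: ab*
String: 'abbbbb'
Pattern requires: exactly one 'a' followed by zero or more 'b's
First char is 'a' -> OK
Rest 'bbbbb': all b's? Yes
Result: 1

1


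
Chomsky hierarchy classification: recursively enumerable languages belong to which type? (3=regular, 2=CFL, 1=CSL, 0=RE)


Chomsky hierarchy levels:
  Type 3: Regular (DFA/NFA/regex)
  Type 2: Context-free (PDA)
  Type 1: Context-sensitive
  Type 0: Recursively enumerable (TM)
'recursively enumerable' corresponds to Type 0

0


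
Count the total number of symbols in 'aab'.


String: 'aab'
Counting characters:
  'a' appears 2 time(s)
  'b' appears 1 time(s)
Total length = 2 + 1 = 3

3


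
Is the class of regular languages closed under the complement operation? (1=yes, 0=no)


Regular languages are closed under:
- Union (DFA product construction)
- Intersection (DFA product construction)
- Complement (swap accept/reject states)
- Concatenation (NFA construction)
- Kleene star (NFA construction)
complement is in this list
Therefore: closed

1


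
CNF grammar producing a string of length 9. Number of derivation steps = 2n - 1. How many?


Chomsky Normal Form derivation:
String length n = 9
Each step either:
  - Splits a nonterminal into two (n-1 such steps)
  - Converts a nonterminal to terminal (n such steps)
Total = (n-1) + n = 2n - 1
= 2(9) - 1
= 18 - 1
= 17

17


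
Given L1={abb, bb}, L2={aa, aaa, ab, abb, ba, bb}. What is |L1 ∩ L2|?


L1 = {abb, bb}
L2 = {aa, aaa, ab, abb, ba, bb}
Checking each string in L1 against L2:
  'abb': in L2? Yes
  'bb': in L2? Yes
Intersection = {abb, bb}
|L1 ∩ L2| = 2

2


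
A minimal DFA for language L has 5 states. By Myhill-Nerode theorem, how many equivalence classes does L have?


Myhill-Nerode theorem:
Number of equivalence classes = number of states in minimal DFA
Minimal DFA states = 5
Therefore equivalence classes = 5

5


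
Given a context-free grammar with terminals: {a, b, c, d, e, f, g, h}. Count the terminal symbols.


Terminal symbols: a, b, c, d, e, f, g, h
Counting each: a (#1), b (#2), c (#3), d (#4), e (#5), f (#6), g (#7), h (#8)
Total = 8

8


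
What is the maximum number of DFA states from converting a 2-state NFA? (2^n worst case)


NFA has 2 states
Subset construction: each DFA state = subset of NFA states
Maximum subsets = 2^2
2^2 = 4

4


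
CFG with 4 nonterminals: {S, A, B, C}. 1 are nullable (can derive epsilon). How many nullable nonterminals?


Nonterminals: {S, A, B, C}
A nonterminal is nullable if it can derive epsilon
Counting nullable nonterminals: 1
Total nullable = 1

1


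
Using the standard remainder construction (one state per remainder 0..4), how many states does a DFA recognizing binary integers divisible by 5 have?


Divisibility by 5 is tracked via the remainder mod 5: 0, 1, ..., 4
The construction assigns one state to each remainder
Number of remainders = 5

5


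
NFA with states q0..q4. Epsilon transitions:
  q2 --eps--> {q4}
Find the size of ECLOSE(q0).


Starting from q0
Initialize closure = {q0}
q0 has no outgoing epsilon transitions -> nothing to add
Final closure: {q0}
Size = 1

1


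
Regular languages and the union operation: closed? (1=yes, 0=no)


Regular languages are closed under all standard operations:
- Union: Yes (product construction)
- Intersection: Yes (product construction)
- Complement: Yes (swap accept/reject)
- Concatenation: Yes (NFA construction)
Operation: union -> Closed

1


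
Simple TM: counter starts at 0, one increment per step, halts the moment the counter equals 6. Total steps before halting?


Counter starts at 0. Counting sequence:
  Step 1: counter = 1
  Step 2: counter = 2
  Step 3: counter = 3
  Step 4: counter = 4
  Step 5: counter = 5
  Step 6: counter = 6
Counter reached 6 -> halt
Total steps = 6

6


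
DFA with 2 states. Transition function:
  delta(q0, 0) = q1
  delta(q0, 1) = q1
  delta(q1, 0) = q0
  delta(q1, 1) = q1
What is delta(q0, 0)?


Looking up transition function:
delta(q0, 0) in the table
Row: q0, Column: 0
Result: q1

q1


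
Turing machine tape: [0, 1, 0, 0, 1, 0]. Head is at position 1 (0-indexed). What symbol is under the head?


Tape: [0, 1, 0, 0, 1, 0]
Positions: 0 1 2 3 4 5
Values:    0 1 0 0 1 0
Head at position 1
tape[1] = 1

1


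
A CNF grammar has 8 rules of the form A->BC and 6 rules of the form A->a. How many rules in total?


CNF allows two rule forms:
  A -> BC (binary): 8 rules
  A -> a (terminal): 6 rules
Total = 8 + 6 = 14

14


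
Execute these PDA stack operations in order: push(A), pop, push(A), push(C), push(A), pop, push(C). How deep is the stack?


Tracing stack operations:
  push(A) -> stack = [A], depth=1
  pop -> removed A, stack = [], depth=0
  push(A) -> stack = [A], depth=1
  push(C) -> stack = [A,C], depth=2
  push(A) -> stack = [A,C,A], depth=3
  pop -> removed A, stack = [A,C], depth=2
  push(C) -> stack = [A,C,C], depth=3
Final depth = 3

3


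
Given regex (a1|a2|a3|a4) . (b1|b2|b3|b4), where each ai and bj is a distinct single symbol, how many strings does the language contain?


First group: 4 alternatives
Second group: 4 alternatives
Concatenation: each choice from group 1 pairs with each from group 2
Total = 4 x 4 = 16

16


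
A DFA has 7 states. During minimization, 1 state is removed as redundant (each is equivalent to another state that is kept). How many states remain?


Original DFA: 7 states
Redundant states removed: 1
Minimized states = original - removed
= 7 - 1
= 6

6


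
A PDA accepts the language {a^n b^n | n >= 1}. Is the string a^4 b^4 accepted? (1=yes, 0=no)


Language requires equal numbers of a's and b's
PDA pushes for each 'a', pops for each 'b'
Number of a's = 4
Number of b's = 4
4 == 4 -> Accept

1


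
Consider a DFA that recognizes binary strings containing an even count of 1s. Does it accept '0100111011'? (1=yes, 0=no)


DFA has 2 states: q_even (start, accept=yes) and q_odd
Processing string '0100111011' character by character:
  Position 0: read '0', 1-count=0 -> q_even (no change)
  Position 1: read '1', 1-count=1 -> q_odd
  Position 2: read '0', 1-count=1 -> q_odd (no change)
  Position 3: read '0', 1-count=1 -> q_odd (no change)
  Position 4: read '1', 1-count=2 -> q_even
  Position 5: read '1', 1-count=3 -> q_odd
  Position 6: read '1', 1-count=4 -> q_even
  Position 7: read '0', 1-count=4 -> q_even (no change)
  Position 8: read '1', 1-count=5 -> q_odd
  Position 9: read '1', 1-count=6 -> q_even
Final state: q_even, total 1s = 6 (even); the DFA requires an even count -> accept

1


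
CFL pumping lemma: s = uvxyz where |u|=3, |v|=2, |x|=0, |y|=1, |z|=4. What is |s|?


|s| = |u| + |v| + |x| + |y| + |z|
= 3 + 2 + 0 + 1 + 4
= 5 + 0 + 5
= 5 + 5
= 10

10


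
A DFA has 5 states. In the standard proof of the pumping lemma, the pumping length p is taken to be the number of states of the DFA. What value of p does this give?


Pumping lemma for regular languages (standard proof):
Take p = |Q|, the number of DFA states.
Any string of length >= |Q| passes through |Q|+1 states while reading its first |Q| symbols,
so by pigeonhole some state repeats, giving the loop that can be pumped.
Here |Q| = 5
Therefore the proof uses p = 5

5


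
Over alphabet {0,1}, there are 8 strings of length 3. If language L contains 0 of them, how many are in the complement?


Alphabet: {0,1}
String length: 3
Total strings of length 3 = 2^3 = 8
Strings in L = 0
Complement = total - |L|
= 8 - 0
= 8

8


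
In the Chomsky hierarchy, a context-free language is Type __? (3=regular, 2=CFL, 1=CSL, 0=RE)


Chomsky hierarchy levels:
  Type 3: Regular (DFA/NFA/regex)
  Type 2: Context-free (PDA)
  Type 1: Context-sensitive
  Type 0: Recursively enumerable (TM)
'context-free' corresponds to Type 2

2


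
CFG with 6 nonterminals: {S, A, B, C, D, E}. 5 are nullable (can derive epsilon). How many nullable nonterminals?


Nonterminals: {S, A, B, C, D, E}
A nonterminal is nullable if it can derive epsilon
Counting nullable nonterminals: 5
Total nullable = 5

5


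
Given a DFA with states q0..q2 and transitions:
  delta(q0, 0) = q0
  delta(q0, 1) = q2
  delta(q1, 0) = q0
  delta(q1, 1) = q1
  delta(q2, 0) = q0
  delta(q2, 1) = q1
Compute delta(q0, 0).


Looking up transition function:
delta(q0, 0) in the table
Row: q0, Column: 0
Result: q0

q0


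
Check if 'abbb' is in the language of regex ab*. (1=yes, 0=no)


Pattern: ab*
String: 'abbb'
Pattern requires: exactly one 'a' followed by zero or more 'b's
First char is 'a' -> OK
Rest 'bbb': all b's? Yes
Result: 1

1


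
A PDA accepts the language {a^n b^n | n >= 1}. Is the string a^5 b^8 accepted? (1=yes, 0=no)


Language requires equal numbers of a's and b's
PDA pushes for each 'a', pops for each 'b'
Number of a's = 5
Number of b's = 8
5 != 8 -> Reject

0


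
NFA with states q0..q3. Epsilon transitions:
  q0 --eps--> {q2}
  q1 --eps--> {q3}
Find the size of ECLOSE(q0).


Starting from q0
Initialize closure = {q0}
Follow epsilon from q0 -> add q2
Final closure: {q0, q2}
Size = 2

2


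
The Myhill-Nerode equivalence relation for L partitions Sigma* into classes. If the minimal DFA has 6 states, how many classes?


Myhill-Nerode theorem:
Number of equivalence classes = number of states in minimal DFA
Minimal DFA states = 6
Therefore equivalence classes = 6

6


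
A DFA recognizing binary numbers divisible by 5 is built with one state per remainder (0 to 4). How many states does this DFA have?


Divisibility by 5 is tracked via the remainder mod 5: 0, 1, ..., 4
The construction assigns one state to each remainder
Number of remainders = 5

5


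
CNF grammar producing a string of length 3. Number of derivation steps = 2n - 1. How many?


Chomsky Normal Form derivation:
String length n = 3
Each step either:
  - Splits a nonterminal into two (n-1 such steps)
  - Converts a nonterminal to terminal (n such steps)
Total = (n-1) + n = 2n - 1
= 2(3) - 1
= 6 - 1
= 5

5


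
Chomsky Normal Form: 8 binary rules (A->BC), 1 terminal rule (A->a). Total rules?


CNF allows two rule forms:
  A -> BC (binary): 8 rules
  A -> a (terminal): 1 rule
Total = 8 + 1 = 9

9
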